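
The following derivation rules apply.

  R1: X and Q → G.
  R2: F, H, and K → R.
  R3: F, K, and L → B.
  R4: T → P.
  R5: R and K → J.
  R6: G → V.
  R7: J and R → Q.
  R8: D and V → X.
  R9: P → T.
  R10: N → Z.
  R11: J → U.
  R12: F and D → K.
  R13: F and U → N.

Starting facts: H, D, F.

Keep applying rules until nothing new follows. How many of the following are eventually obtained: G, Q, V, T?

F and D hold, so K follows (R12).
F, H, and K hold, so R follows (R2).
R and K hold, so J follows (R5).
From J and R, R7 gives Q.
G would need X and Q (R1), but X is never established.
Q: reached.
V would need G (R6), but G is never established.
T would need P (R9), but P is never established.
Reached: Q — 1 of the 4.

1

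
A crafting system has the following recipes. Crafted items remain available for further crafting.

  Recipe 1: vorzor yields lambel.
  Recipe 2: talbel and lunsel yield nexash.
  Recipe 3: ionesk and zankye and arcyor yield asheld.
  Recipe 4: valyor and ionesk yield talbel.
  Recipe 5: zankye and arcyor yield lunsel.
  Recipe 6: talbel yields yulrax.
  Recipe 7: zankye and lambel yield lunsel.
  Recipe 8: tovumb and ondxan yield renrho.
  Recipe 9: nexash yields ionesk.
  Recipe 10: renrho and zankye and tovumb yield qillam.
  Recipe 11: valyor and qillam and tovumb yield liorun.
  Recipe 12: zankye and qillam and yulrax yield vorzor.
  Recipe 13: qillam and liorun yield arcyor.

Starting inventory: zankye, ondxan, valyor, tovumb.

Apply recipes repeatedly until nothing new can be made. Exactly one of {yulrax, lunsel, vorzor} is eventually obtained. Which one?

lunsel

tovumb and ondxan → renrho (Recipe 8).
renrho and zankye and tovumb → qillam (Recipe 10).
Using Recipe 11, valyor, qillam, and tovumb make liorun.
qillam and liorun → arcyor (Recipe 13).
Using Recipe 5, zankye and arcyor make lunsel.
vorzor would need zankye, qillam, and yulrax (Recipe 12), but yulrax is never obtained. yulrax would need talbel (Recipe 6), but talbel is never obtained.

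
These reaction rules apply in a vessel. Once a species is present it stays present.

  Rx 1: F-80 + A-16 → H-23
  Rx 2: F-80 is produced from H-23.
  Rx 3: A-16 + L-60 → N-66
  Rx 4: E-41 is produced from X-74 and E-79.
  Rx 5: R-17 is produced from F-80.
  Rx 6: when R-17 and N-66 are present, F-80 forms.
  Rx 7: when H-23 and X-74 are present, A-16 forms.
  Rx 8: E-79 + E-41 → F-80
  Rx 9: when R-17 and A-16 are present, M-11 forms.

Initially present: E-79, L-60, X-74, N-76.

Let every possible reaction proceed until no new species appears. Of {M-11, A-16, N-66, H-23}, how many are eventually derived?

0

M-11 would need R-17 and A-16 (Rx 9), but A-16 never forms.
A-16 would need H-23 and X-74 (Rx 7), but H-23 never forms.
N-66 would need A-16 and L-60 (Rx 3), but A-16 never forms.
H-23 would need F-80 and A-16 (Rx 1), but A-16 never forms.
None of the 4 are reached.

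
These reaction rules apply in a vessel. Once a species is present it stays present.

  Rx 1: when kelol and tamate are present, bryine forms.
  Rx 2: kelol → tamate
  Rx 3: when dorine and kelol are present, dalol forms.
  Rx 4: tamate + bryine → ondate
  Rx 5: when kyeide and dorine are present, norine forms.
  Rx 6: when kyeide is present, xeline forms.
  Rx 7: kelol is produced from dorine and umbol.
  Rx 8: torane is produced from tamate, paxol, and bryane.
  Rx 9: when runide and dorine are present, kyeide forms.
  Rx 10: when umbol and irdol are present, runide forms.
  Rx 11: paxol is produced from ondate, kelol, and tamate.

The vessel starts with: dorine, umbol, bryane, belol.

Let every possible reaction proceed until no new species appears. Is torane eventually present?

Yes

dorine and umbol present → kelol forms (Rx 7).
kelol present → tamate forms (Rx 2).
kelol and tamate present → bryine forms (Rx 1).
tamate and bryine present → ondate forms (Rx 4).
ondate, kelol, and tamate present → paxol forms (Rx 11).
tamate, paxol, and bryane present → torane forms (Rx 8).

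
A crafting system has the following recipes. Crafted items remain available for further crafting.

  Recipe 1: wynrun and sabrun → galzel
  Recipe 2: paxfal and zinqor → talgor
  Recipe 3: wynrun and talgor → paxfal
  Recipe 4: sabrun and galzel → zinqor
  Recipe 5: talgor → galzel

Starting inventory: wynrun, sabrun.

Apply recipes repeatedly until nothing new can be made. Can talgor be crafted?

No

talgor would need paxfal and zinqor (Recipe 2), but paxfal is never obtained.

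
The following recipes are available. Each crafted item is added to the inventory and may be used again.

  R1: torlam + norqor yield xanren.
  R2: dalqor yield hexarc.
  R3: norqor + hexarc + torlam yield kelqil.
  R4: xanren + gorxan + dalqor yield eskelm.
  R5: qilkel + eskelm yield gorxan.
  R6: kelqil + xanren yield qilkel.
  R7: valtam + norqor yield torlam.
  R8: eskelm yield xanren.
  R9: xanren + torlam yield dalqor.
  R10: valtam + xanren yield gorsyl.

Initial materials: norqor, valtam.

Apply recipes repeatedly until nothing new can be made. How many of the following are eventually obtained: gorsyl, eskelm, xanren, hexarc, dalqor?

4

Using R7, valtam and norqor make torlam.
torlam + norqor → xanren (R1).
xanren + torlam → dalqor (R9).
Using R10, valtam and xanren make gorsyl.
dalqor → hexarc (R2).
gorsyl: reached.
eskelm would need xanren, gorxan, and dalqor (R4), but gorxan is never obtained.
xanren: reached.
hexarc: reached.
dalqor: reached.
Reached: gorsyl, xanren, hexarc, and dalqor — 4 of the 5.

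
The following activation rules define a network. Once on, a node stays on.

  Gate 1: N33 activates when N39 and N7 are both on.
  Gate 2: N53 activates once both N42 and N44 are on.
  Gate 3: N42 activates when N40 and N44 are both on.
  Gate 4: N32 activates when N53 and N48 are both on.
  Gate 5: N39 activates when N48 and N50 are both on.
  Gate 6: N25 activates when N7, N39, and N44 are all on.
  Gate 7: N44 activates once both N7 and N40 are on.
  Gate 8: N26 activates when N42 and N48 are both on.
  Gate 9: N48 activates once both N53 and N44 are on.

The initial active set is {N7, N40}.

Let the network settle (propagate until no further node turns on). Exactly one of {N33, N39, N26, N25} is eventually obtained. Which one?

Gate 7: N7 and N40 on → N44 on.
Gate 3: N40 and N44 on → N42 on.
N42 and N44 are on, so N53 activates (Gate 2).
N53 and N44 are on, so N48 activates (Gate 9).
Gate 8: N42 and N48 on → N26 on.
N33 would need N39 and N7 (Gate 1), but N39 never turns on. N25 would need N7, N39, and N44 (Gate 6), but N39 never turns on. N39 would need N48 and N50 (Gate 5), but N50 never turns on.

N26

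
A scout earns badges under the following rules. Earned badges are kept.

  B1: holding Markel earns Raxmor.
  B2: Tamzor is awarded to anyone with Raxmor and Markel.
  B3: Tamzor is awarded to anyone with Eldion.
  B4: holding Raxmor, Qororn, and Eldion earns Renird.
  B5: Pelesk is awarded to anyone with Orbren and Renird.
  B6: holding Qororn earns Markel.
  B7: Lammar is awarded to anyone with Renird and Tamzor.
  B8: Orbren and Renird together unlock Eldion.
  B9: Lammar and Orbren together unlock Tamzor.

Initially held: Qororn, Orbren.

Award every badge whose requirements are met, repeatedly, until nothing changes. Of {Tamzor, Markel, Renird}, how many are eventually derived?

With Qororn, Markel is earned (B6).
With Markel, Raxmor is earned (B1).
With Raxmor and Markel, Tamzor is earned (B2).
Tamzor: reached.
Markel: reached.
Renird would need Raxmor, Qororn, and Eldion (B4), but Eldion is never earned.
Reached: Tamzor and Markel — 2 of the 3.

2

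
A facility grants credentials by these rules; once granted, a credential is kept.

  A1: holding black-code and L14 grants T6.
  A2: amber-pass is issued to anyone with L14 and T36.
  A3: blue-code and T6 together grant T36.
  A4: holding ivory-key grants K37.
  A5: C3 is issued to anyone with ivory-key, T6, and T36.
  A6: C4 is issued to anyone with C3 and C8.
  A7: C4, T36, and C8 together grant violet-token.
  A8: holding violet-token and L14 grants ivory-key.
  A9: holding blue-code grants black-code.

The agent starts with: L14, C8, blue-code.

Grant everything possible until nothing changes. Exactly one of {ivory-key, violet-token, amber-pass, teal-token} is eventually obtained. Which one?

amber-pass

Holding blue-code grants black-code (A9).
Holding black-code and L14 grants T6 (A1).
Holding blue-code and T6 grants T36 (A3).
Holding L14 and T36 grants amber-pass (A2).
violet-token would need C4, T36, and C8 (A7), but C4 is never granted. No rule produces teal-token, and it is not given. ivory-key would need violet-token and L14 (A8), but violet-token is never granted.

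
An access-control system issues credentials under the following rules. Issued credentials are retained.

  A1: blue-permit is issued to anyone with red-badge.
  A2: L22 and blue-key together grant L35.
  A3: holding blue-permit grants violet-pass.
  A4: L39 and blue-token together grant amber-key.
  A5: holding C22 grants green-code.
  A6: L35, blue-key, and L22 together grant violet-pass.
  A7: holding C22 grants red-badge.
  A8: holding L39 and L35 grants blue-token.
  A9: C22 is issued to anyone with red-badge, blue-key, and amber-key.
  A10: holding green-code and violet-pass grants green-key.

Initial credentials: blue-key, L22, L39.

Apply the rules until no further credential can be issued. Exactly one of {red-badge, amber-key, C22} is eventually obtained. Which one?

Holding L22 and blue-key grants L35 (A2).
Holding L39 and L35 grants blue-token (A8).
Holding L39 and blue-token grants amber-key (A4).
red-badge would need C22 (A7), but C22 is never granted. C22 would need red-badge, blue-key, and amber-key (A9), but red-badge is never granted.

amber-key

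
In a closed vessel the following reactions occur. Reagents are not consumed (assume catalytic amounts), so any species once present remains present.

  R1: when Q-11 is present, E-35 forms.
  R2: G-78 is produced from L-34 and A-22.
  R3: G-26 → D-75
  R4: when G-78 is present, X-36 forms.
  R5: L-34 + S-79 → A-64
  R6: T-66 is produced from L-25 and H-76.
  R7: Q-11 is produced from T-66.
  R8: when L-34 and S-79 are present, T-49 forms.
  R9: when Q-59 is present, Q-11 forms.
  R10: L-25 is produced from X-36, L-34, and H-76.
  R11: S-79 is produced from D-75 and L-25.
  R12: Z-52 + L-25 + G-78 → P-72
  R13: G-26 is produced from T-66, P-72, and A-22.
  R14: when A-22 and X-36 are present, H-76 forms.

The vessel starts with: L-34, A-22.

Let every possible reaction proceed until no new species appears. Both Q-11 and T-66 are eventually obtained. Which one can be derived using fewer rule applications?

T-66

T-66: L-34 and A-22 present → G-78 forms (R2). G-78 present → X-36 forms (R4). A-22 and X-36 present → H-76 forms (R14). X-36, L-34, and H-76 present → L-25 forms (R10). L-25 and H-76 present → T-66 forms (R6). [5 rule applications]
Q-11: L-34 and A-22 present → G-78 forms (R2). G-78 present → X-36 forms (R4). A-22 and X-36 present → H-76 forms (R14). X-36, L-34, and H-76 present → L-25 forms (R10). L-25 and H-76 present → T-66 forms (R6). T-66 present → Q-11 forms (R7). [6 rule applications]
T-66 needs fewer.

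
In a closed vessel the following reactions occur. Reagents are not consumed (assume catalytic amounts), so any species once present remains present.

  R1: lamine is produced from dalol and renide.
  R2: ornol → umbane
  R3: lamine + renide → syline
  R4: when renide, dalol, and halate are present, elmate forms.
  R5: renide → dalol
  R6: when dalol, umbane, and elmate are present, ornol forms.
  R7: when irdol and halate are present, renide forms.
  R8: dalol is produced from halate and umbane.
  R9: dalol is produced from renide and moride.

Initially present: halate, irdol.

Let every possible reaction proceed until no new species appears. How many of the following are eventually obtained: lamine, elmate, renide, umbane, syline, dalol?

5

irdol and halate present → renide forms (R7).
renide present → dalol forms (R5).
renide, dalol, and halate present → elmate forms (R4).
dalol and renide present → lamine forms (R1).
lamine and renide present → syline forms (R3).
lamine: reached.
elmate: reached.
renide: reached.
umbane would need ornol (R2), but ornol never forms.
syline: reached.
dalol: reached.
Reached: lamine, elmate, renide, syline, and dalol — 5 of the 6.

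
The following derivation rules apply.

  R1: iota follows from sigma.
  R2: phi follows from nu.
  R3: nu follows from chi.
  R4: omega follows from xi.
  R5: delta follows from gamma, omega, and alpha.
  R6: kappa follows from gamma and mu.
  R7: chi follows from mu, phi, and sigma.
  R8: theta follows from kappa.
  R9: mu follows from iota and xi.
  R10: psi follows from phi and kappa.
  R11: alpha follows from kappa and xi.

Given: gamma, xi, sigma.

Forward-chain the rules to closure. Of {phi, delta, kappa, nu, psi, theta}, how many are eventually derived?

3

xi holds, so omega follows (R4).
sigma holds, so iota follows (R1).
From iota and xi, R9 gives mu.
From gamma and mu, R6 gives kappa.
kappa and xi hold, so alpha follows (R11).
kappa holds, so theta follows (R8).
From gamma, omega, and alpha, R5 gives delta.
phi would need nu (R2), but nu is never established.
delta: reached.
kappa: reached.
nu would need chi (R3), but chi is never established.
psi would need phi and kappa (R10), but phi is never established.
theta: reached.
Reached: delta, kappa, and theta — 3 of the 6.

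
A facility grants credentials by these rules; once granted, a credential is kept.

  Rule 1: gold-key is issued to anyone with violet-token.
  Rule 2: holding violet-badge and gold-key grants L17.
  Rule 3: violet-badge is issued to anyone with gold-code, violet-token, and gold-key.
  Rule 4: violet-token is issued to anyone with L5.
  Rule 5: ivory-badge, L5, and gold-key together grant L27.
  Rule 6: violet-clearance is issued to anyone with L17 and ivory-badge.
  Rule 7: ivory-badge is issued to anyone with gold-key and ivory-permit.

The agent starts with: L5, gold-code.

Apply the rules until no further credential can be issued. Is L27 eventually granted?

No

L27 would need ivory-badge, L5, and gold-key (Rule 5), but ivory-badge is never granted.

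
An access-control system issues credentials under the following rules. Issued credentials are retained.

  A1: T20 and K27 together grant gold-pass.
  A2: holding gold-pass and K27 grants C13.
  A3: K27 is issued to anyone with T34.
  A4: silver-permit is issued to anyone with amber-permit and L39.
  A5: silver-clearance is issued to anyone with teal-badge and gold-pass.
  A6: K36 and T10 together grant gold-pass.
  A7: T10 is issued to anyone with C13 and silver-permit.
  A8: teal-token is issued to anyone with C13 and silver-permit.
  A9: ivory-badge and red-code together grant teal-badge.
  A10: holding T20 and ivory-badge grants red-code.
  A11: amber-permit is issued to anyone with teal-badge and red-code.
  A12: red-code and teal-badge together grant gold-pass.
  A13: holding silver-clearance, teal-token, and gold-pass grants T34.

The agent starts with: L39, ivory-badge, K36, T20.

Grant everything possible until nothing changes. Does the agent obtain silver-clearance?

Yes

Holding T20 and ivory-badge grants red-code (A10).
Holding ivory-badge and red-code grants teal-badge (A9).
Holding red-code and teal-badge grants gold-pass (A12).
Holding teal-badge and gold-pass grants silver-clearance (A5).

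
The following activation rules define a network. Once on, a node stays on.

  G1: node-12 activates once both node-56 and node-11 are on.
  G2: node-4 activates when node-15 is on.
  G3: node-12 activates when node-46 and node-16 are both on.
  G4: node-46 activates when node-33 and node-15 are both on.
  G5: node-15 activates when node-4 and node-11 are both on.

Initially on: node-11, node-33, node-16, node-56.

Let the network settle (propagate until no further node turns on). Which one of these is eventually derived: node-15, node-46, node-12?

node-56 and node-11 are on, so node-12 activates (G1).
node-15 would need node-4 and node-11 (G5), but node-4 never turns on. node-46 would need node-33 and node-15 (G4), but node-15 never turns on.

node-12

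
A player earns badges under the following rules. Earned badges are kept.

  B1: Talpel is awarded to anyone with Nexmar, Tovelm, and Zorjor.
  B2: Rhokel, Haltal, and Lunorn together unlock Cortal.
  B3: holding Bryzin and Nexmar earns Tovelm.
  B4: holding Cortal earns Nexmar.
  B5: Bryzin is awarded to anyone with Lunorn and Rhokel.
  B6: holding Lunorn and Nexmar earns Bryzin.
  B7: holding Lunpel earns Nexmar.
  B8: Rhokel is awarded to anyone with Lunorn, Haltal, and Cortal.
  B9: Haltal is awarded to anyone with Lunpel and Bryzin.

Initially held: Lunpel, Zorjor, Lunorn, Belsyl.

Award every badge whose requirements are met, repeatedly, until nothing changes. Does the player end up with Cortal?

Cortal would need Rhokel, Haltal, and Lunorn (B2), but Rhokel is never earned.

No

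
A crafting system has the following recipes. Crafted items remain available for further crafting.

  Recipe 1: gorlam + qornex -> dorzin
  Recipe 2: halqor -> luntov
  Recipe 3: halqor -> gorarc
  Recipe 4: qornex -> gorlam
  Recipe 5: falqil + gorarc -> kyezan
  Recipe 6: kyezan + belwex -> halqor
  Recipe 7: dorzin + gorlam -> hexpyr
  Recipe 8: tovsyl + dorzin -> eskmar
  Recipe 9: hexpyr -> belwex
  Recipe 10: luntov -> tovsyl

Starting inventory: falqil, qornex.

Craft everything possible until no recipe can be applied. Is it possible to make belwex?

qornex -> gorlam (Recipe 4).
Using Recipe 1, gorlam and qornex make dorzin.
Using Recipe 7, dorzin and gorlam make hexpyr.
Using Recipe 9, hexpyr makes belwex.

Yes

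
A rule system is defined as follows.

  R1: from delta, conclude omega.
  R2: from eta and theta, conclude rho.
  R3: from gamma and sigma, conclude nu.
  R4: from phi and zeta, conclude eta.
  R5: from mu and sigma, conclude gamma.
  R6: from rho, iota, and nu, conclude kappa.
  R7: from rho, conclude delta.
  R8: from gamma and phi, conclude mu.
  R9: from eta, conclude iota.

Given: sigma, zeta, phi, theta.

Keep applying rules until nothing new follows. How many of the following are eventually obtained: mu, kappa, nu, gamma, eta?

1

From phi and zeta, R4 gives eta.
mu would need gamma and phi (R8), but gamma is never established.
kappa would need rho, iota, and nu (R6), but nu is never established.
nu would need gamma and sigma (R3), but gamma is never established.
gamma would need mu and sigma (R5), but mu is never established.
eta: reached.
Reached: eta — 1 of the 5.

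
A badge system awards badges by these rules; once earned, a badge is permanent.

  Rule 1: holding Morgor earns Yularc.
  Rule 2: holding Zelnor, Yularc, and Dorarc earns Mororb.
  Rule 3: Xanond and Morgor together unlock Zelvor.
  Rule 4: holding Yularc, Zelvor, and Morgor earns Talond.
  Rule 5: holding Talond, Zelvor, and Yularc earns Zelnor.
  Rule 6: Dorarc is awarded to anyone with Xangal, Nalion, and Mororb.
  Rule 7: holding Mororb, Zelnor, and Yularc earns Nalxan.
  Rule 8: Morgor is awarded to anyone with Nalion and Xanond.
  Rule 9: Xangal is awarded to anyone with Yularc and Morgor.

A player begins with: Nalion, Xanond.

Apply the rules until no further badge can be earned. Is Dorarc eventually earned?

No

Dorarc would need Xangal, Nalion, and Mororb (Rule 6), but Mororb is never earned.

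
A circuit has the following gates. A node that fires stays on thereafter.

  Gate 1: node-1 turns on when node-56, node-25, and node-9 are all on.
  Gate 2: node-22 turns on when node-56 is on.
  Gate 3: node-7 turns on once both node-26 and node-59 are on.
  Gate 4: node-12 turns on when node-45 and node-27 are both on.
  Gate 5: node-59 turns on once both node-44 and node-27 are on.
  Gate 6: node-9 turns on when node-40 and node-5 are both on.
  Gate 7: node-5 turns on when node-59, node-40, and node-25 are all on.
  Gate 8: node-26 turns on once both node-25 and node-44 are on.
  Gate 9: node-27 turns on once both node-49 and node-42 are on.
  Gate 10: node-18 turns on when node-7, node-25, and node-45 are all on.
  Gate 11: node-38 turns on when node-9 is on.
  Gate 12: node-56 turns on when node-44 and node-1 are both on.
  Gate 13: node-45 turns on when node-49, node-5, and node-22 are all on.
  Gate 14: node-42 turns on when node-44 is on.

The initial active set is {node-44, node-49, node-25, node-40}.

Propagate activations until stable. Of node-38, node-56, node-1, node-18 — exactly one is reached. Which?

node-44 is on, so node-42 turns on (Gate 14).
node-49 and node-42 are on, so node-27 turns on (Gate 9).
node-44 and node-27 are on, so node-59 turns on (Gate 5).
Gate 7: node-59, node-40, and node-25 on → node-5 on.
Gate 6: node-40 and node-5 on → node-9 on.
node-9 is on, so node-38 turns on (Gate 11).
node-56 would need node-44 and node-1 (Gate 12), but node-1 never turns on. node-18 would need node-7, node-25, and node-45 (Gate 10), but node-45 never turns on. node-1 would need node-56, node-25, and node-9 (Gate 1), but node-56 never turns on.

node-38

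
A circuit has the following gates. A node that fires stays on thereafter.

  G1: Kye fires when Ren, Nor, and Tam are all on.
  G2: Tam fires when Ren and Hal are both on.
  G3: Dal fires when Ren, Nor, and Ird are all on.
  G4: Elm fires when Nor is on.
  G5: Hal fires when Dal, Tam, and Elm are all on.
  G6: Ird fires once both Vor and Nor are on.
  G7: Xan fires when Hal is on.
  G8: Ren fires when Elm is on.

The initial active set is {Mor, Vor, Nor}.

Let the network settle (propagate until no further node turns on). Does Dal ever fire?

Yes

G4: Nor on → Elm on.
Vor and Nor are on, so Ird fires (G6).
G8: Elm on → Ren on.
G3: Ren, Nor, and Ird on → Dal on.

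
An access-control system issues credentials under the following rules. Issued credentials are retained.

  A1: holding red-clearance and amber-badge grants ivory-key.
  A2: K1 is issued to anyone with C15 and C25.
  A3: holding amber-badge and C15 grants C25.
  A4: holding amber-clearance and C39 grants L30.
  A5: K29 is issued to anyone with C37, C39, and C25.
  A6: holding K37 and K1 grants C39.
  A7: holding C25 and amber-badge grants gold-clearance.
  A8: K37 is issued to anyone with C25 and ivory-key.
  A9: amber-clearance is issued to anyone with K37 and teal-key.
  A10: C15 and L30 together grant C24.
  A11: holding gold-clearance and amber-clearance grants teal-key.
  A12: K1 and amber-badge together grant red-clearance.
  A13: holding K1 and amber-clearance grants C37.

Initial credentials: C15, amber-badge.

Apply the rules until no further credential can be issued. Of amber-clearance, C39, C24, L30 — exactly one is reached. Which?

C39

Holding amber-badge and C15 grants C25 (A3).
Holding C15 and C25 grants K1 (A2).
Holding K1 and amber-badge grants red-clearance (A12).
Holding red-clearance and amber-badge grants ivory-key (A1).
Holding C25 and ivory-key grants K37 (A8).
Holding K37 and K1 grants C39 (A6).
C24 would need C15 and L30 (A10), but L30 is never granted. amber-clearance would need K37 and teal-key (A9), but teal-key is never granted. L30 would need amber-clearance and C39 (A4), but amber-clearance is never granted.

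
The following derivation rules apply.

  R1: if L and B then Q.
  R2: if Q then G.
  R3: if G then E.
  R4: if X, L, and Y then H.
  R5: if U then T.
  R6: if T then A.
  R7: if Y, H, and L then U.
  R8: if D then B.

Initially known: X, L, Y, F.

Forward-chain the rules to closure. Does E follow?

No

E would need G (R3), but G is never established.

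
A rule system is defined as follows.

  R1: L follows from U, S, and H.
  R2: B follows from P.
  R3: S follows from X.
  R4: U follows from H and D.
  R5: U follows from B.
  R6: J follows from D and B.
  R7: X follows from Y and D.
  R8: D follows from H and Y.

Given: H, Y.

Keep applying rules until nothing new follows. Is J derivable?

J would need D and B (R6), but B is never established.

No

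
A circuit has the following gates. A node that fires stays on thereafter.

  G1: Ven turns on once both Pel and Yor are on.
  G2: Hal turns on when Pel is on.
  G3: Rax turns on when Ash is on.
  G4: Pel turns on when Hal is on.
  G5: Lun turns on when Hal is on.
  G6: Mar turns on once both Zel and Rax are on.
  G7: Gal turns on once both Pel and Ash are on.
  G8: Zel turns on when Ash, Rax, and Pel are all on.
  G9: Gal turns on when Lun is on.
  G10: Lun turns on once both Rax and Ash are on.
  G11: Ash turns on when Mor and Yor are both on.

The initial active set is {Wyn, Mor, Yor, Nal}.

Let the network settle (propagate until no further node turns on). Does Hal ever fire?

Hal would need Pel (G2), but Pel never turns on.

No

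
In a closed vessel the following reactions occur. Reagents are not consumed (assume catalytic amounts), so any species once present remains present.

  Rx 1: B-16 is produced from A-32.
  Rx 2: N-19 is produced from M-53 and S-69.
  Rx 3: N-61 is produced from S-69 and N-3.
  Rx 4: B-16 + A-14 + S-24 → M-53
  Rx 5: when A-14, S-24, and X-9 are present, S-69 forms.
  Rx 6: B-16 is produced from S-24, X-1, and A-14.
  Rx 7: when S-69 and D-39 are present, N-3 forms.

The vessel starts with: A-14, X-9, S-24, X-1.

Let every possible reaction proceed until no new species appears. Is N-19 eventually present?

Yes

S-24, X-1, and A-14 present → B-16 forms (Rx 6).
A-14, S-24, and X-9 present → S-69 forms (Rx 5).
B-16, A-14, and S-24 present → M-53 forms (Rx 4).
M-53 and S-69 present → N-19 forms (Rx 2).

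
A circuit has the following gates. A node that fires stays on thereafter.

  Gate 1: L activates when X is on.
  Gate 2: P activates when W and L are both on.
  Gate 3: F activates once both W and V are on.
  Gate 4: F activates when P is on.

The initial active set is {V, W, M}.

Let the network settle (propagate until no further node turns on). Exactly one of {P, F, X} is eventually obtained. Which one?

F

W and V are on, so F activates (Gate 3).
P would need W and L (Gate 2), but L never turns on. No rule produces X, and it is not given.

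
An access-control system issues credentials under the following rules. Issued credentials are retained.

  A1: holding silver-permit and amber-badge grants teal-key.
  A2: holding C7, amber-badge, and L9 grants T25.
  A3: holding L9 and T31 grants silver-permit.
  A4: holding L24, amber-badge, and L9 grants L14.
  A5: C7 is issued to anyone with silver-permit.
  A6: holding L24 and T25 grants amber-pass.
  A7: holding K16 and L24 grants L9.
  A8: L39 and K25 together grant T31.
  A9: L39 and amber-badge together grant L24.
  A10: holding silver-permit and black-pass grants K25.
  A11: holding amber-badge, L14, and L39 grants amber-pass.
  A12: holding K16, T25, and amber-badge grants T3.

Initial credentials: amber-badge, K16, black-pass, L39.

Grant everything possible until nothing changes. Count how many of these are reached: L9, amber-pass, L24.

Holding L39 and amber-badge grants L24 (A9).
Holding K16 and L24 grants L9 (A7).
Holding L24, amber-badge, and L9 grants L14 (A4).
Holding amber-badge, L14, and L39 grants amber-pass (A11).
L9: reached.
amber-pass: reached.
L24: reached.
All 3 are reached.

3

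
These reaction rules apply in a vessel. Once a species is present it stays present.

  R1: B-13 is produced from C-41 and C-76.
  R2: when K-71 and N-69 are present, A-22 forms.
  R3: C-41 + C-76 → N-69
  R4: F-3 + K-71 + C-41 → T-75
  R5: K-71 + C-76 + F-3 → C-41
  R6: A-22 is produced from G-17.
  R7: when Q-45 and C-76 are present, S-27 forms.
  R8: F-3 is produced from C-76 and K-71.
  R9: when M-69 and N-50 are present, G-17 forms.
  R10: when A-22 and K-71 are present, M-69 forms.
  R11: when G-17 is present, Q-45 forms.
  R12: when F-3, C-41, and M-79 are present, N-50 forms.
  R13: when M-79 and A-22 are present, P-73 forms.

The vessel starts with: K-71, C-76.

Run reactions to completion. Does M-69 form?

Yes

C-76 and K-71 present → F-3 forms (R8).
K-71, C-76, and F-3 present → C-41 forms (R5).
C-41 and C-76 present → N-69 forms (R3).
K-71 and N-69 present → A-22 forms (R2).
A-22 and K-71 present → M-69 forms (R10).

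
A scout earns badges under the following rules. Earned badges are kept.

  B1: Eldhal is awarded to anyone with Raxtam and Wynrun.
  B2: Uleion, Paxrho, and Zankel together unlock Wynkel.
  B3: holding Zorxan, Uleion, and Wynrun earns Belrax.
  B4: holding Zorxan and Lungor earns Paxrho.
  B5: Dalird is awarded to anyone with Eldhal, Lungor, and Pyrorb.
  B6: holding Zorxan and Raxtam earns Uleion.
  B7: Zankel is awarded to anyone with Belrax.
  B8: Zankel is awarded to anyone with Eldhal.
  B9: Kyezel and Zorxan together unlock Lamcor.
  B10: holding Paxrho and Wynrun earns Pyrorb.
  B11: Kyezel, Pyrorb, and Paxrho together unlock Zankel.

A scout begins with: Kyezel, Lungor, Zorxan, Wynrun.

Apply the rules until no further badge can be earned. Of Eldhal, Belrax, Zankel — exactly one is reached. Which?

With Zorxan and Lungor, Paxrho is earned (B4).
With Paxrho and Wynrun, Pyrorb is earned (B10).
With Kyezel, Pyrorb, and Paxrho, Zankel is earned (B11).
Eldhal would need Raxtam and Wynrun (B1), but Raxtam is never earned. Belrax would need Zorxan, Uleion, and Wynrun (B3), but Uleion is never earned.

Zankel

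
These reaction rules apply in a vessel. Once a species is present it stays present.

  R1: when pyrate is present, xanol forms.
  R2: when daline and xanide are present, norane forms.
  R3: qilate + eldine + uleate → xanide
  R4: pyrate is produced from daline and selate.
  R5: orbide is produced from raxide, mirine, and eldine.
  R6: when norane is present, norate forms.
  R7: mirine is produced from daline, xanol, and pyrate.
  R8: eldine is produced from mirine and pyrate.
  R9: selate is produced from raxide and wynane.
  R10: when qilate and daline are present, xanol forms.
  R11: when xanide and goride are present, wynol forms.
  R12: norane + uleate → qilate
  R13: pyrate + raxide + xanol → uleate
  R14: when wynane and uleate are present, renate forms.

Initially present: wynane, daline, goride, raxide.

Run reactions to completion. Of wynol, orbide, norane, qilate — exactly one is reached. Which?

raxide and wynane present → selate forms (R9).
daline and selate present → pyrate forms (R4).
pyrate present → xanol forms (R1).
daline, xanol, and pyrate present → mirine forms (R7).
mirine and pyrate present → eldine forms (R8).
raxide, mirine, and eldine present → orbide forms (R5).
qilate would need norane and uleate (R12), but norane never forms. wynol would need xanide and goride (R11), but xanide never forms. norane would need daline and xanide (R2), but xanide never forms.

orbide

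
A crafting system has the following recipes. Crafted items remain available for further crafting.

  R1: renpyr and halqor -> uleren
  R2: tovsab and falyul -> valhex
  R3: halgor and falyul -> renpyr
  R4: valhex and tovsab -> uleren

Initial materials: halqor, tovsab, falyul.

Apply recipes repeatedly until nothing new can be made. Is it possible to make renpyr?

renpyr would need halgor and falyul (R3), but halgor is never obtained.

No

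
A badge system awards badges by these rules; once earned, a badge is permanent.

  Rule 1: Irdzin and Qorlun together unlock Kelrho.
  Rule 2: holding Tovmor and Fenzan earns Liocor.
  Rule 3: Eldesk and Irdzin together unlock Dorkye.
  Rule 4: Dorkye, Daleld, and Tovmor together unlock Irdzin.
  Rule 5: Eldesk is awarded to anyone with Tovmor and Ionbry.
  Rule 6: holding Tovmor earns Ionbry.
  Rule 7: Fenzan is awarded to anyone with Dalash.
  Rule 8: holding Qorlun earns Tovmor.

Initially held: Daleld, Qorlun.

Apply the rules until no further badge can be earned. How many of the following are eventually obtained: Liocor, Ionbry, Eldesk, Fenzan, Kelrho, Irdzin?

2

With Qorlun, Tovmor is earned (Rule 8).
With Tovmor, Ionbry is earned (Rule 6).
With Tovmor and Ionbry, Eldesk is earned (Rule 5).
Liocor would need Tovmor and Fenzan (Rule 2), but Fenzan is never earned.
Ionbry: reached.
Eldesk: reached.
Fenzan would need Dalash (Rule 7), but Dalash is never earned.
Kelrho would need Irdzin and Qorlun (Rule 1), but Irdzin is never earned.
Irdzin would need Dorkye, Daleld, and Tovmor (Rule 4), but Dorkye is never earned.
Reached: Ionbry and Eldesk — 2 of the 6.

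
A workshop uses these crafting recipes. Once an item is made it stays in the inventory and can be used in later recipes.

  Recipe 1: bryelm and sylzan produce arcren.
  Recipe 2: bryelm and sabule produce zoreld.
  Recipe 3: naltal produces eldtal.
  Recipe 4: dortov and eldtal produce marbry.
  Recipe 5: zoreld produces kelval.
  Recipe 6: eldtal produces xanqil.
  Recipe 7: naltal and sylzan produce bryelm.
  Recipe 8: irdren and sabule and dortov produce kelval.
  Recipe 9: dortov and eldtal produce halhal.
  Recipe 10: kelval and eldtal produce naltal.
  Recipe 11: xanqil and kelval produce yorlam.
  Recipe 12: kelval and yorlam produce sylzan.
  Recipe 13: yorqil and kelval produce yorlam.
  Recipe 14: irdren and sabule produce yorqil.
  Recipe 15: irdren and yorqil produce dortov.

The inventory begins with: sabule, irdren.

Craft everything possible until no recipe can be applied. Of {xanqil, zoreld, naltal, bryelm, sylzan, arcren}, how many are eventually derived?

1

Using Recipe 14, irdren and sabule make yorqil.
irdren and yorqil → dortov (Recipe 15).
irdren and sabule and dortov → kelval (Recipe 8).
Using Recipe 13, yorqil and kelval make yorlam.
kelval and yorlam → sylzan (Recipe 12).
xanqil would need eldtal (Recipe 6), but eldtal is never obtained.
zoreld would need bryelm and sabule (Recipe 2), but bryelm is never obtained.
naltal would need kelval and eldtal (Recipe 10), but eldtal is never obtained.
bryelm would need naltal and sylzan (Recipe 7), but naltal is never obtained.
sylzan: reached.
arcren would need bryelm and sylzan (Recipe 1), but bryelm is never obtained.
Reached: sylzan — 1 of the 6.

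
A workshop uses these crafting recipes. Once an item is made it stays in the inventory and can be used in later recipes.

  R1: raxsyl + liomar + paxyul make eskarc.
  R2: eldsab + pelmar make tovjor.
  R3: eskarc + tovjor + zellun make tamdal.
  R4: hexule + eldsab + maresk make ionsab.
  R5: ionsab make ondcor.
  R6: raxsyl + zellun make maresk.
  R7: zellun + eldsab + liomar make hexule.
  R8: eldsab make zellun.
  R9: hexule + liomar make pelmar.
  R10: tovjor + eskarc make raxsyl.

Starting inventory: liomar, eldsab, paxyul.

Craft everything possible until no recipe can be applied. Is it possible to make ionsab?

No

ionsab would need hexule, eldsab, and maresk (R4), but maresk is never obtained.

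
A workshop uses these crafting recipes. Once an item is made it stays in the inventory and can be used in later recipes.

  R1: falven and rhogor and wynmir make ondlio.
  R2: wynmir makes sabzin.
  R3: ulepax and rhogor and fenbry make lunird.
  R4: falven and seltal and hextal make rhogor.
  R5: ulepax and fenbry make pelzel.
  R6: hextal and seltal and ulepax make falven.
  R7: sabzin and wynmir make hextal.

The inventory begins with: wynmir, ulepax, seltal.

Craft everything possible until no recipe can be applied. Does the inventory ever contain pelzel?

pelzel would need ulepax and fenbry (R5), but fenbry is never obtained.

No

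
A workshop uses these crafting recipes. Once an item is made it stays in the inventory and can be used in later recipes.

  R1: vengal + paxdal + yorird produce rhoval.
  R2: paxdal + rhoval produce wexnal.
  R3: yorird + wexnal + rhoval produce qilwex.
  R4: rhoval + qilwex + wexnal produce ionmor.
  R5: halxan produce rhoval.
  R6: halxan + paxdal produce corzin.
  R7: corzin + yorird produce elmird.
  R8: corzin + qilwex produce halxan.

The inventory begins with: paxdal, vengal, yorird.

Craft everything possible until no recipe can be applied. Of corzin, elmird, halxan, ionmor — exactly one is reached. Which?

ionmor

vengal + paxdal + yorird → rhoval (R1).
Using R2, paxdal and rhoval make wexnal.
Using R3, yorird, wexnal, and rhoval make qilwex.
rhoval + qilwex + wexnal → ionmor (R4).
elmird would need corzin and yorird (R7), but corzin is never obtained. corzin would need halxan and paxdal (R6), but halxan is never obtained. halxan would need corzin and qilwex (R8), but corzin is never obtained.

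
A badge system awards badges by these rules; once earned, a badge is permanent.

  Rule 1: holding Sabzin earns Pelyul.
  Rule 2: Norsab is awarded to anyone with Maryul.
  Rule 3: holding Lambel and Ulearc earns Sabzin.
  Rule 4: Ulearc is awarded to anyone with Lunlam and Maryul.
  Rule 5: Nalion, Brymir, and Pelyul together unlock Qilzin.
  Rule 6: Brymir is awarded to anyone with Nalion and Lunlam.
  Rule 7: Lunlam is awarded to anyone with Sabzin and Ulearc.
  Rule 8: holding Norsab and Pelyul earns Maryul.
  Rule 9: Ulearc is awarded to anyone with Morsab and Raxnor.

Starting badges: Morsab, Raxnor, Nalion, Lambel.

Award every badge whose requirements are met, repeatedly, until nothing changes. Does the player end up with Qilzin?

With Morsab and Raxnor, Ulearc is earned (Rule 9).
With Lambel and Ulearc, Sabzin is earned (Rule 3).
With Sabzin and Ulearc, Lunlam is earned (Rule 7).
With Sabzin, Pelyul is earned (Rule 1).
With Nalion and Lunlam, Brymir is earned (Rule 6).
With Nalion, Brymir, and Pelyul, Qilzin is earned (Rule 5).

Yes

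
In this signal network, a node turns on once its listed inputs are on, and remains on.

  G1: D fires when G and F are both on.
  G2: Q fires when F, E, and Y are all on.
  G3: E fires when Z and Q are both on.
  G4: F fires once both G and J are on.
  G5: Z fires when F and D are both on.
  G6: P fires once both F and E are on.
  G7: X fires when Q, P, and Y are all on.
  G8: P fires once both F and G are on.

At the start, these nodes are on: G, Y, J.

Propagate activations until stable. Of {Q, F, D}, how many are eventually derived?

2

G and J are on, so F fires (G4).
G1: G and F on → D on.
Q would need F, E, and Y (G2), but E never turns on.
F: reached.
D: reached.
Reached: F and D — 2 of the 3.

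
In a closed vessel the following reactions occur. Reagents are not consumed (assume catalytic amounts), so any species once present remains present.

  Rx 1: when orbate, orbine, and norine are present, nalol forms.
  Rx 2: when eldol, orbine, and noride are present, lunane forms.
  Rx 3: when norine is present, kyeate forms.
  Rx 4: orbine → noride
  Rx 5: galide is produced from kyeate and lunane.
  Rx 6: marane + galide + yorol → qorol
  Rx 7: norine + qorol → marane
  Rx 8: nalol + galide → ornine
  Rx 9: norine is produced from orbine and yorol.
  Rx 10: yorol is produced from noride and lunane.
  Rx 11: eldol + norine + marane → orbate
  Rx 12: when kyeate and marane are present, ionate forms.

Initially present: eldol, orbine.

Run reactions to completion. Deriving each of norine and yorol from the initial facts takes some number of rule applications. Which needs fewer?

yorol: orbine present → noride forms (Rx 4). eldol, orbine, and noride present → lunane forms (Rx 2). noride and lunane present → yorol forms (Rx 10). [3 rule applications]
norine: orbine present → noride forms (Rx 4). eldol, orbine, and noride present → lunane forms (Rx 2). noride and lunane present → yorol forms (Rx 10). orbine and yorol present → norine forms (Rx 9). [4 rule applications]
yorol needs fewer.

yorol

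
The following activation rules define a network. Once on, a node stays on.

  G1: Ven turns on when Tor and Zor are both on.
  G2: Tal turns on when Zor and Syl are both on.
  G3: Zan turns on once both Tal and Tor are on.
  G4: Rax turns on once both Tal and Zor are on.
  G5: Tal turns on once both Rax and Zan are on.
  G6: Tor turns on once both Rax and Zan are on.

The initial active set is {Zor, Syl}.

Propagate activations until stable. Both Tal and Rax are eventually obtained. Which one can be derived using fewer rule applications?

Tal

Tal: Zor and Syl are on, so Tal turns on (G2). [1 rule application]
Rax: G2: Zor and Syl on → Tal on. Tal and Zor are on, so Rax turns on (G4). [2 rule applications]
Tal needs fewer.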